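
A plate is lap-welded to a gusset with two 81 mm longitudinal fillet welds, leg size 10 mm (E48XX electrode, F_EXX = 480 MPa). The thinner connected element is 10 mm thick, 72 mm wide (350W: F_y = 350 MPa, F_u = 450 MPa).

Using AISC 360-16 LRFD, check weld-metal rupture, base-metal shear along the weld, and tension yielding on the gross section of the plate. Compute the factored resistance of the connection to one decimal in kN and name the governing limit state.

Weld metal: throat = 0.707×10 = 7.07 mm, L = 2×81 = 162 mm. φR_n = 0.75 × 0.6 × 480 × 7.07 × 162 = 247.4 kN.
Base metal shear (10 mm plate): yield φR_n = 1.0×0.6×350×10×162 = 340.2 kN; rupture φR_n = 0.75×0.6×450×10×162 = 328.1 kN; take 328.1 kN (rupture).
Tension yield (gross): A_g = 72×10 = 720 mm². φR_n = 0.90 × 350 × 720 = 226.8 kN.
Governing: min(247.4, 328.1, 226.8) = 226.8 kN → gross-section yield.

226.8 kN (gross-section yield governs)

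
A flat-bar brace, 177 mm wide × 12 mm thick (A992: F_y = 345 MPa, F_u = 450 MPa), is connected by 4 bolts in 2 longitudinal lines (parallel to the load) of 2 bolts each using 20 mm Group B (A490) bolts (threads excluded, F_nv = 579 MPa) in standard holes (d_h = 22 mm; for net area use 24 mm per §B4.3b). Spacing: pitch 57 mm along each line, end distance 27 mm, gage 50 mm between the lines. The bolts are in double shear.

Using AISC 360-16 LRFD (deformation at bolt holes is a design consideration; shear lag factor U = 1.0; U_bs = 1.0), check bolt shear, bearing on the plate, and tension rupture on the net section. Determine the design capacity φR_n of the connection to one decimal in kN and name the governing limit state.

495.7 kN (bearing governs)

Bolt shear: A_b = π(20)²/4 = 314.16 mm². φR_n = 0.75 × 579 × 314.16 × 4 × 2 = 1091.4 kN.
Bearing (12 mm plate, F_u = 450 MPa): end bolts L_c = 27 − 22/2 = 16, R_n = min(1.2×16×12×450, 2.4×20×12×450) = 103.68 kN/bolt; interior L_c = 57 − 22 = 35, R_n = 226.8 kN/bolt. φR_n = 0.75 × (2×103.68 + 2×226.8) = 495.7 kN.
Tension rupture (net): A_n = (177 − 2×24)×12 = 1548 mm² (U = 1.0, A_e = A_n). φR_n = 0.75 × 450 × 1548 = 522.5 kN.
Governing: min(1091.4, 495.7, 522.5) = 495.7 kN → bearing.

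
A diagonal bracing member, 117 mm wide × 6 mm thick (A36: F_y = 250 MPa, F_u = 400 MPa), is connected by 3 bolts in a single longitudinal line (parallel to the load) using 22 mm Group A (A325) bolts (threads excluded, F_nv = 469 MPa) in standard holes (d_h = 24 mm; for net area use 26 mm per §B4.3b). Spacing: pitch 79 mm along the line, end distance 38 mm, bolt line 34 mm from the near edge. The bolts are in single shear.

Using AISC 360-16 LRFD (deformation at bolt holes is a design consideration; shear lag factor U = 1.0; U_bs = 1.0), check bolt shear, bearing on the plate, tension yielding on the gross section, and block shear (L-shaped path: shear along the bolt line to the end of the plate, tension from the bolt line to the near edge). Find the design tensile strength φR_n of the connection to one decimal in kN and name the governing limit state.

Bolt shear: A_b = π(22)²/4 = 380.13 mm². φR_n = 0.75 × 469 × 380.13 × 3 × 1 = 401.1 kN.
Bearing (6 mm plate, F_u = 400 MPa): end bolts L_c = 38 − 24/2 = 26, R_n = min(1.2×26×6×400, 2.4×22×6×400) = 74.88 kN/bolt; interior L_c = 79 − 24 = 55, R_n = 126.72 kN/bolt. φR_n = 0.75 × (1×74.88 + 2×126.72) = 246.2 kN.
Tension yield (gross): A_g = 117×6 = 702 mm². φR_n = 0.90 × 250 × 702 = 158.0 kN.
Block shear: shear path 1×[38+2×79] = 1×196 mm, A_gv = 1176, A_nv = 1×(196 − 2.5×26)×6 = 786 mm²; tension to near edge: (34 − 0.5×26)×6 = 126 mm². R_n = min(0.6×400×786, 0.6×250×1176) + 1.0×400×126 = min(188.64, 176.4) + 50.4 = 226.8 kN. φR_n = 0.75 × 226.8 = 170.1 kN.
Governing: min(401.1, 246.2, 158.0, 170.1) = 158.0 kN → gross-section yield.

158.0 kN (gross-section yield governs)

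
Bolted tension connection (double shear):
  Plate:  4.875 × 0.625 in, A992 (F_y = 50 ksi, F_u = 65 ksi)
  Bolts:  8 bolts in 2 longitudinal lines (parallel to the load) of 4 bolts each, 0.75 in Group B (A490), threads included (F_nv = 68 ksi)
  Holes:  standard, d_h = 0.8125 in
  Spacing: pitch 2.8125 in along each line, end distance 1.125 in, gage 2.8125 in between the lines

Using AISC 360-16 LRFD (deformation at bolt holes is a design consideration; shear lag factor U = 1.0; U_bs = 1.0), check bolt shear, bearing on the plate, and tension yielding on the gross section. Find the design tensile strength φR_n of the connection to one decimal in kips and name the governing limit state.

Bolt shear: A_b = π(0.75)²/4 = 0.44179 in². φR_n = 0.75 × 68 × 0.44179 × 8 × 2 = 360.5 kips.
Bearing (0.625 in plate, F_u = 65 ksi): end bolts L_c = 1.125 − 0.8125/2 = 0.71875, R_n = min(1.2×0.71875×0.625×65, 2.4×0.75×0.625×65) = 35.039 kips/bolt; interior L_c = 2.8125 − 0.8125 = 2, R_n = 73.125 kips/bolt. φR_n = 0.75 × (2×35.039 + 6×73.125) = 381.6 kips.
Tension yield (gross): A_g = 4.875×0.625 = 3.0469 in². φR_n = 0.90 × 50 × 3.0469 = 137.1 kips.
Governing: min(360.5, 381.6, 137.1) = 137.1 kips → gross-section yield.

137.1 kips (gross-section yield governs)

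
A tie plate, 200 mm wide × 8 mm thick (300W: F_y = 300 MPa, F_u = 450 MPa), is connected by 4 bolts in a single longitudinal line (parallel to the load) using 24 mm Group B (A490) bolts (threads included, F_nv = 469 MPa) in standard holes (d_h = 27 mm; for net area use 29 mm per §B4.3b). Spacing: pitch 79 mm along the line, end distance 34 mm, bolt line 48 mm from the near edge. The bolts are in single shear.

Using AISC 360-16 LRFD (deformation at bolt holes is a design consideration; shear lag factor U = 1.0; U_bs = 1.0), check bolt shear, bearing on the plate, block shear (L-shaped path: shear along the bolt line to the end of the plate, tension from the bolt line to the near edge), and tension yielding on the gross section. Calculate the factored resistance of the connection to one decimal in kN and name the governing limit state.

Bolt shear: A_b = π(24)²/4 = 452.39 mm². φR_n = 0.75 × 469 × 452.39 × 4 × 1 = 636.5 kN.
Bearing (8 mm plate, F_u = 450 MPa): end bolts L_c = 34 − 27/2 = 20.5, R_n = min(1.2×20.5×8×450, 2.4×24×8×450) = 88.56 kN/bolt; interior L_c = 79 − 27 = 52, R_n = 207.36 kN/bolt. φR_n = 0.75 × (1×88.56 + 3×207.36) = 533.0 kN.
Block shear: shear path 1×[34+3×79] = 1×271 mm, A_gv = 2168, A_nv = 1×(271 − 3.5×29)×8 = 1356 mm²; tension to near edge: (48 − 0.5×29)×8 = 268 mm². R_n = min(0.6×450×1356, 0.6×300×2168) + 1.0×450×268 = min(366.12, 390.24) + 120.6 = 486.72 kN. φR_n = 0.75 × 486.72 = 365.0 kN.
Tension yield (gross): A_g = 200×8 = 1600 mm². φR_n = 0.90 × 300 × 1600 = 432.0 kN.
Governing: min(636.5, 533.0, 365.0, 432.0) = 365.0 kN → block shear.

365.0 kN (block shear governs)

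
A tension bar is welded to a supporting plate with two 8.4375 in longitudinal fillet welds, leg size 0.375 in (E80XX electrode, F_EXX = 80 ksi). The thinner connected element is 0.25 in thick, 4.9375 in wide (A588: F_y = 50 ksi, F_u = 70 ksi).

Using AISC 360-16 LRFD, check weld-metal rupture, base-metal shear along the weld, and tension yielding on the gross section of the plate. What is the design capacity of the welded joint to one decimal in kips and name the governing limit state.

Weld metal: throat = 0.707×0.375 = 0.26513 in, L = 2×8.4375 = 16.875 in. φR_n = 0.75 × 0.6 × 80 × 0.26513 × 16.875 = 161.1 kips.
Base metal shear (0.25 in plate): yield φR_n = 1.0×0.6×50×0.25×16.875 = 126.6 kips; rupture φR_n = 0.75×0.6×70×0.25×16.875 = 132.9 kips; take 126.6 kips (yield).
Tension yield (gross): A_g = 4.9375×0.25 = 1.2344 in². φR_n = 0.90 × 50 × 1.2344 = 55.5 kips.
Governing: min(161.1, 126.6, 55.5) = 55.5 kips → gross-section yield.

55.5 kips (gross-section yield governs)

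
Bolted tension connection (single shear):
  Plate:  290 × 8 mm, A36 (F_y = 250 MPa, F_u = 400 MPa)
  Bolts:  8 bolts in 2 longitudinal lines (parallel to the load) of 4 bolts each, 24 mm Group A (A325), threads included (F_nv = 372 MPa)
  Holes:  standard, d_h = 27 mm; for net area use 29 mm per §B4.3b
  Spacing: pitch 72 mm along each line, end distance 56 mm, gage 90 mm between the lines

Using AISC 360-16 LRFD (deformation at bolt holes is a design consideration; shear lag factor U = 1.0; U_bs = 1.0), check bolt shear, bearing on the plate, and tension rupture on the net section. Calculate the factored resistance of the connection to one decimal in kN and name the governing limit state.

Bolt shear: A_b = π(24)²/4 = 452.39 mm². φR_n = 0.75 × 372 × 452.39 × 8 × 1 = 1009.7 kN.
Bearing (8 mm plate, F_u = 400 MPa): end bolts L_c = 56 − 27/2 = 42.5, R_n = min(1.2×42.5×8×400, 2.4×24×8×400) = 163.2 kN/bolt; interior L_c = 72 − 27 = 45, R_n = 172.8 kN/bolt. φR_n = 0.75 × (2×163.2 + 6×172.8) = 1022.4 kN.
Tension rupture (net): A_n = (290 − 2×29)×8 = 1856 mm² (U = 1.0, A_e = A_n). φR_n = 0.75 × 400 × 1856 = 556.8 kN.
Governing: min(1009.7, 1022.4, 556.8) = 556.8 kN → net-section rupture.

556.8 kN (net-section rupture governs)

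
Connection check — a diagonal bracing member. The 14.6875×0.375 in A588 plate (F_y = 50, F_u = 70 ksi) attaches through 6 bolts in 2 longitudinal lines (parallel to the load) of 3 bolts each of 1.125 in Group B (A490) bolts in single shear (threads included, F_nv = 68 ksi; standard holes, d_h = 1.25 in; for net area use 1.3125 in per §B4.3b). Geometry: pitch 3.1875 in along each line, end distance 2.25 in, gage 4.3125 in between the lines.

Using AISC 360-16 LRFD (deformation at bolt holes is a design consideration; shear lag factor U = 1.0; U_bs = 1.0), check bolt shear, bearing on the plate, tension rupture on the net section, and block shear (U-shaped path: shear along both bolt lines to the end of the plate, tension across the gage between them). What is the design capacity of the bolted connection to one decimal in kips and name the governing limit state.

185.3 kips (block shear governs)

Bolt shear: A_b = π(1.125)²/4 = 0.99402 in². φR_n = 0.75 × 68 × 0.99402 × 6 × 1 = 304.2 kips.
Bearing (0.375 in plate, F_u = 70 ksi): end bolts L_c = 2.25 − 1.25/2 = 1.625, R_n = min(1.2×1.625×0.375×70, 2.4×1.125×0.375×70) = 51.188 kips/bolt; interior L_c = 3.1875 − 1.25 = 1.9375, R_n = 61.031 kips/bolt. φR_n = 0.75 × (2×51.188 + 4×61.031) = 259.9 kips.
Tension rupture (net): A_n = (14.6875 − 2×1.3125)×0.375 = 4.5234 in² (U = 1.0, A_e = A_n). φR_n = 0.75 × 70 × 4.5234 = 237.5 kips.
Block shear: shear path 2×[2.25+2×3.1875] = 2×8.625 in, A_gv = 6.4688, A_nv = 2×(8.625 − 2.5×1.3125)×0.375 = 4.0078 in²; tension across gage: (4.3125 − 1×1.3125)×0.375 = 1.125 in². R_n = min(0.6×70×4.0078, 0.6×50×6.4688) + 1.0×70×1.125 = min(168.33, 194.06) + 78.75 = 247.08 kips. φR_n = 0.75 × 247.08 = 185.3 kips.
Governing: min(304.2, 259.9, 237.5, 185.3) = 185.3 kips → block shear.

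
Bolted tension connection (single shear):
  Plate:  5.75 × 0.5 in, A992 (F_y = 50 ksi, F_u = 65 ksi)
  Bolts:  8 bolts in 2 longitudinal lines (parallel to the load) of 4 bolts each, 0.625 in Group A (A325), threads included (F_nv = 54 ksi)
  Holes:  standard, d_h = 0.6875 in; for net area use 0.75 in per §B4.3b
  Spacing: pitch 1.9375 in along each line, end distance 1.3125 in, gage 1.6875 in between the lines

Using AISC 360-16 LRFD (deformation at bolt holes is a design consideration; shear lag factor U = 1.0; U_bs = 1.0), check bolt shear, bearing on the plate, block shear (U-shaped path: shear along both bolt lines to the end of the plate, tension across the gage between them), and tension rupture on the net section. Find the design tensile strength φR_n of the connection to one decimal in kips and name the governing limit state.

99.4 kips (bolt shear governs)

Bolt shear: A_b = π(0.625)²/4 = 0.3068 in². φR_n = 0.75 × 54 × 0.3068 × 8 × 1 = 99.4 kips.
Bearing (0.5 in plate, F_u = 65 ksi): end bolts L_c = 1.3125 − 0.6875/2 = 0.96875, R_n = min(1.2×0.96875×0.5×65, 2.4×0.625×0.5×65) = 37.781 kips/bolt; interior L_c = 1.9375 − 0.6875 = 1.25, R_n = 48.75 kips/bolt. φR_n = 0.75 × (2×37.781 + 6×48.75) = 276.0 kips.
Block shear: shear path 2×[1.3125+3×1.9375] = 2×7.125 in, A_gv = 7.125, A_nv = 2×(7.125 − 3.5×0.75)×0.5 = 4.5 in²; tension across gage: (1.6875 − 1×0.75)×0.5 = 0.46875 in². R_n = min(0.6×65×4.5, 0.6×50×7.125) + 1.0×65×0.46875 = min(175.5, 213.75) + 30.469 = 205.97 kips. φR_n = 0.75 × 205.97 = 154.5 kips.
Tension rupture (net): A_n = (5.75 − 2×0.75)×0.5 = 2.125 in² (U = 1.0, A_e = A_n). φR_n = 0.75 × 65 × 2.125 = 103.6 kips.
Governing: min(99.4, 276.0, 154.5, 103.6) = 99.4 kips → bolt shear.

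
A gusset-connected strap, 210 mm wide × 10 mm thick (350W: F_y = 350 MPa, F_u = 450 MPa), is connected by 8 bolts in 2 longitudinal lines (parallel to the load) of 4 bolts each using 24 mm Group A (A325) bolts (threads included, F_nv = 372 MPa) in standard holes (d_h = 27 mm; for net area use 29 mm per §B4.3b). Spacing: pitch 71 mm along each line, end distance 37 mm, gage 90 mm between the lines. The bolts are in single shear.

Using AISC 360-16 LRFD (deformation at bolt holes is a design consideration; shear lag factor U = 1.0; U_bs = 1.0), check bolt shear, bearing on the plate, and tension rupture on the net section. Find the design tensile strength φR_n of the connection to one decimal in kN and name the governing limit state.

513.0 kN (net-section rupture governs)

Bolt shear: A_b = π(24)²/4 = 452.39 mm². φR_n = 0.75 × 372 × 452.39 × 8 × 1 = 1009.7 kN.
Bearing (10 mm plate, F_u = 450 MPa): end bolts L_c = 37 − 27/2 = 23.5, R_n = min(1.2×23.5×10×450, 2.4×24×10×450) = 126.9 kN/bolt; interior L_c = 71 − 27 = 44, R_n = 237.6 kN/bolt. φR_n = 0.75 × (2×126.9 + 6×237.6) = 1259.6 kN.
Tension rupture (net): A_n = (210 − 2×29)×10 = 1520 mm² (U = 1.0, A_e = A_n). φR_n = 0.75 × 450 × 1520 = 513.0 kN.
Governing: min(1009.7, 1259.6, 513.0) = 513.0 kN → net-section rupture.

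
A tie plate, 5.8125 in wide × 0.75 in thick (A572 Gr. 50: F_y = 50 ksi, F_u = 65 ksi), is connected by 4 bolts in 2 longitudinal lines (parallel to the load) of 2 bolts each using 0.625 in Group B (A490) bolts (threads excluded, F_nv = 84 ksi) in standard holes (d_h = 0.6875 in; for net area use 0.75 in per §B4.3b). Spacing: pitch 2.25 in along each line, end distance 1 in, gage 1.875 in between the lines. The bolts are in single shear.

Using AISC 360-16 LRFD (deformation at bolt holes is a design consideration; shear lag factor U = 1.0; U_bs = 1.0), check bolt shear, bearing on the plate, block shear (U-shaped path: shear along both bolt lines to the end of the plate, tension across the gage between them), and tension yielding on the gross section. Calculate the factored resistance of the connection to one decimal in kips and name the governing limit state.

77.3 kips (bolt shear governs)

Bolt shear: A_b = π(0.625)²/4 = 0.3068 in². φR_n = 0.75 × 84 × 0.3068 × 4 × 1 = 77.3 kips.
Bearing (0.75 in plate, F_u = 65 ksi): end bolts L_c = 1 − 0.6875/2 = 0.65625, R_n = min(1.2×0.65625×0.75×65, 2.4×0.625×0.75×65) = 38.391 kips/bolt; interior L_c = 2.25 − 0.6875 = 1.5625, R_n = 73.125 kips/bolt. φR_n = 0.75 × (2×38.391 + 2×73.125) = 167.3 kips.
Block shear: shear path 2×[1+1×2.25] = 2×3.25 in, A_gv = 4.875, A_nv = 2×(3.25 − 1.5×0.75)×0.75 = 3.1875 in²; tension across gage: (1.875 − 1×0.75)×0.75 = 0.84375 in². R_n = min(0.6×65×3.1875, 0.6×50×4.875) + 1.0×65×0.84375 = min(124.31, 146.25) + 54.844 = 179.15 kips. φR_n = 0.75 × 179.15 = 134.4 kips.
Tension yield (gross): A_g = 5.8125×0.75 = 4.3594 in². φR_n = 0.90 × 50 × 4.3594 = 196.2 kips.
Governing: min(77.3, 167.3, 134.4, 196.2) = 77.3 kips → bolt shear.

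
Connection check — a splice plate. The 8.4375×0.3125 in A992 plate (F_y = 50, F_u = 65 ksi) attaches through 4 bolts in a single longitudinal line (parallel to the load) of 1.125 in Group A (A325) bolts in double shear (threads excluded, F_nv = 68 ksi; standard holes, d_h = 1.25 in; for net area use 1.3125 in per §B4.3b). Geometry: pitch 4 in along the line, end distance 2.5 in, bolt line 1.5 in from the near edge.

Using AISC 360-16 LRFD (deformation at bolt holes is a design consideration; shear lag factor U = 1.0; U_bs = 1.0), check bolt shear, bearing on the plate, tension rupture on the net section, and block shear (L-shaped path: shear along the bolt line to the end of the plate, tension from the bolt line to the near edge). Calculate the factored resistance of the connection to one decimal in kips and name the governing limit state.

103.4 kips (block shear governs)

Bolt shear: A_b = π(1.125)²/4 = 0.99402 in². φR_n = 0.75 × 68 × 0.99402 × 4 × 2 = 405.6 kips.
Bearing (0.3125 in plate, F_u = 65 ksi): end bolts L_c = 2.5 − 1.25/2 = 1.875, R_n = min(1.2×1.875×0.3125×65, 2.4×1.125×0.3125×65) = 45.703 kips/bolt; interior L_c = 4 − 1.25 = 2.75, R_n = 54.844 kips/bolt. φR_n = 0.75 × (1×45.703 + 3×54.844) = 157.7 kips.
Tension rupture (net): A_n = (8.4375 − 1×1.3125)×0.3125 = 2.2266 in² (U = 1.0, A_e = A_n). φR_n = 0.75 × 65 × 2.2266 = 108.5 kips.
Block shear: shear path 1×[2.5+3×4] = 1×14.5 in, A_gv = 4.5313, A_nv = 1×(14.5 − 3.5×1.3125)×0.3125 = 3.0957 in²; tension to near edge: (1.5 − 0.5×1.3125)×0.3125 = 0.26367 in². R_n = min(0.6×65×3.0957, 0.6×50×4.5313) + 1.0×65×0.26367 = min(120.73, 135.94) + 17.139 = 137.87 kips. φR_n = 0.75 × 137.87 = 103.4 kips.
Governing: min(405.6, 157.7, 108.5, 103.4) = 103.4 kips → block shear.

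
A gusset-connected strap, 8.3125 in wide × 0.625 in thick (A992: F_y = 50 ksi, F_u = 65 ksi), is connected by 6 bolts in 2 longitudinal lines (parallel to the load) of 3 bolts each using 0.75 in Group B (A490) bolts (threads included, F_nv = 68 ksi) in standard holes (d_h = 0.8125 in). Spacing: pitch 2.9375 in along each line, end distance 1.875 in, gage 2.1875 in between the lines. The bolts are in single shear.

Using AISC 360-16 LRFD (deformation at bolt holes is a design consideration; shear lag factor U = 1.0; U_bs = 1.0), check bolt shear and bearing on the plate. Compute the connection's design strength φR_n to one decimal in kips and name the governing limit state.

Bolt shear: A_b = π(0.75)²/4 = 0.44179 in². φR_n = 0.75 × 68 × 0.44179 × 6 × 1 = 135.2 kips.
Bearing (0.625 in plate, F_u = 65 ksi): end bolts L_c = 1.875 − 0.8125/2 = 1.46875, R_n = min(1.2×1.46875×0.625×65, 2.4×0.75×0.625×65) = 71.602 kips/bolt; interior L_c = 2.9375 − 0.8125 = 2.125, R_n = 73.125 kips/bolt. φR_n = 0.75 × (2×71.602 + 4×73.125) = 326.8 kips.
Governing: min(135.2, 326.8) = 135.2 kips → bolt shear.

135.2 kips (bolt shear governs)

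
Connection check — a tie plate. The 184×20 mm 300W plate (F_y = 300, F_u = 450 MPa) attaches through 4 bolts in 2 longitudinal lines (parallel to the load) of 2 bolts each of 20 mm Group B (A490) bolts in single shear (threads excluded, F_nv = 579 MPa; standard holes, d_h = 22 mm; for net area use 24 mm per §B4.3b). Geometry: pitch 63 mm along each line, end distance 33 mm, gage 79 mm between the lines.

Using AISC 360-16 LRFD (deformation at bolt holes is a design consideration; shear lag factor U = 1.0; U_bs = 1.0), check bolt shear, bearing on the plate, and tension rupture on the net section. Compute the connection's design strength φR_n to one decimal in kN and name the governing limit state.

Bolt shear: A_b = π(20)²/4 = 314.16 mm². φR_n = 0.75 × 579 × 314.16 × 4 × 1 = 545.7 kN.
Bearing (20 mm plate, F_u = 450 MPa): end bolts L_c = 33 − 22/2 = 22, R_n = min(1.2×22×20×450, 2.4×20×20×450) = 237.6 kN/bolt; interior L_c = 63 − 22 = 41, R_n = 432 kN/bolt. φR_n = 0.75 × (2×237.6 + 2×432) = 1004.4 kN.
Tension rupture (net): A_n = (184 − 2×24)×20 = 2720 mm² (U = 1.0, A_e = A_n). φR_n = 0.75 × 450 × 2720 = 918.0 kN.
Governing: min(545.7, 1004.4, 918.0) = 545.7 kN → bolt shear.

545.7 kN (bolt shear governs)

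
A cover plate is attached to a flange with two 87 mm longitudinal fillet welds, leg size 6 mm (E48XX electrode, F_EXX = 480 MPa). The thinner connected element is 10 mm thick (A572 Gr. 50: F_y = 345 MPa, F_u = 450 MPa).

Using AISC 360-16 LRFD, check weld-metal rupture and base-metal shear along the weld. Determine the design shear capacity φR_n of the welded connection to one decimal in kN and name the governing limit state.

Weld metal: throat = 0.707×6 = 4.242 mm, L = 2×87 = 174 mm. φR_n = 0.75 × 0.6 × 480 × 4.242 × 174 = 159.4 kN.
Base metal shear (10 mm plate): yield φR_n = 1.0×0.6×345×10×174 = 360.2 kN; rupture φR_n = 0.75×0.6×450×10×174 = 352.4 kN; take 352.4 kN (rupture).
Governing: min(159.4, 352.4) = 159.4 kN → weld metal.

159.4 kN (weld metal governs)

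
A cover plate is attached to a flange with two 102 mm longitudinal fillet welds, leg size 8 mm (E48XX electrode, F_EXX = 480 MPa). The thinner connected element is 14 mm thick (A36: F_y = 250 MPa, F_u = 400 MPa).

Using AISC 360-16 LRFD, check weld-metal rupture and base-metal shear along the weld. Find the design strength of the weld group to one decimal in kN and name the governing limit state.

249.2 kN (weld metal governs)

Weld metal: throat = 0.707×8 = 5.656 mm, L = 2×102 = 204 mm. φR_n = 0.75 × 0.6 × 480 × 5.656 × 204 = 249.2 kN.
Base metal shear (14 mm plate): yield φR_n = 1.0×0.6×250×14×204 = 428.4 kN; rupture φR_n = 0.75×0.6×400×14×204 = 514.1 kN; take 428.4 kN (yield).
Governing: min(249.2, 428.4) = 249.2 kN → weld metal.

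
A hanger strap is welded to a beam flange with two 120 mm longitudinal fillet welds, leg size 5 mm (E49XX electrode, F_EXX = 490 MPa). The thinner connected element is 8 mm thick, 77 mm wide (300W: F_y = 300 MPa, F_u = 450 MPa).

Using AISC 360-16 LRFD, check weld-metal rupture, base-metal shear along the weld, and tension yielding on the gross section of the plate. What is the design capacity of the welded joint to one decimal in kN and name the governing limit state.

166.3 kN (gross-section yield governs)

Weld metal: throat = 0.707×5 = 3.535 mm, L = 2×120 = 240 mm. φR_n = 0.75 × 0.6 × 490 × 3.535 × 240 = 187.1 kN.
Base metal shear (8 mm plate): yield φR_n = 1.0×0.6×300×8×240 = 345.6 kN; rupture φR_n = 0.75×0.6×450×8×240 = 388.8 kN; take 345.6 kN (yield).
Tension yield (gross): A_g = 77×8 = 616 mm². φR_n = 0.90 × 300 × 616 = 166.3 kN.
Governing: min(187.1, 345.6, 166.3) = 166.3 kN → gross-section yield.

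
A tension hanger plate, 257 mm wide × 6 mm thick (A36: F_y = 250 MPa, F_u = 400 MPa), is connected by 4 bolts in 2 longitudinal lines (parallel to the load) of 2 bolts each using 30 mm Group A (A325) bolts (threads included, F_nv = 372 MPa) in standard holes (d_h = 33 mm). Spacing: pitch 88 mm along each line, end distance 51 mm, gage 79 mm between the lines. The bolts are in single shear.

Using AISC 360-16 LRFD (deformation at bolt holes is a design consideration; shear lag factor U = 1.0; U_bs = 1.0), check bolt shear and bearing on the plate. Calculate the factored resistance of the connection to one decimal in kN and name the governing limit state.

Bolt shear: A_b = π(30)²/4 = 706.86 mm². φR_n = 0.75 × 372 × 706.86 × 4 × 1 = 788.9 kN.
Bearing (6 mm plate, F_u = 400 MPa): end bolts L_c = 51 − 33/2 = 34.5, R_n = min(1.2×34.5×6×400, 2.4×30×6×400) = 99.36 kN/bolt; interior L_c = 88 − 33 = 55, R_n = 158.4 kN/bolt. φR_n = 0.75 × (2×99.36 + 2×158.4) = 386.6 kN.
Governing: min(788.9, 386.6) = 386.6 kN → bearing.

386.6 kN (bearing governs)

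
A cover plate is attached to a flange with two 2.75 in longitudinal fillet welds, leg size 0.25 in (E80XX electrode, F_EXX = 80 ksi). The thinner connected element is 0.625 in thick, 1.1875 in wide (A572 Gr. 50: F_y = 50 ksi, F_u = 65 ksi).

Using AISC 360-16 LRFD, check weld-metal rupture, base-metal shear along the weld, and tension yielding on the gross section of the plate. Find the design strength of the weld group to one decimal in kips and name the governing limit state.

Weld metal: throat = 0.707×0.25 = 0.17675 in, L = 2×2.75 = 5.5 in. φR_n = 0.75 × 0.6 × 80 × 0.17675 × 5.5 = 35.0 kips.
Base metal shear (0.625 in plate): yield φR_n = 1.0×0.6×50×0.625×5.5 = 103.1 kips; rupture φR_n = 0.75×0.6×65×0.625×5.5 = 100.5 kips; take 100.5 kips (rupture).
Tension yield (gross): A_g = 1.1875×0.625 = 0.74219 in². φR_n = 0.90 × 50 × 0.74219 = 33.4 kips.
Governing: min(35.0, 100.5, 33.4) = 33.4 kips → gross-section yield.

33.4 kips (gross-section yield governs)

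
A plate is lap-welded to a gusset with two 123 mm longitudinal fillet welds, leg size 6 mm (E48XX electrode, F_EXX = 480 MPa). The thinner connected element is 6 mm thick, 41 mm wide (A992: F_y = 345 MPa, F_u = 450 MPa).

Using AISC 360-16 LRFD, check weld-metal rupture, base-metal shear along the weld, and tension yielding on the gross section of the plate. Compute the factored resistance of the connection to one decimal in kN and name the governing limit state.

76.4 kN (gross-section yield governs)

Weld metal: throat = 0.707×6 = 4.242 mm, L = 2×123 = 246 mm. φR_n = 0.75 × 0.6 × 480 × 4.242 × 246 = 225.4 kN.
Base metal shear (6 mm plate): yield φR_n = 1.0×0.6×345×6×246 = 305.5 kN; rupture φR_n = 0.75×0.6×450×6×246 = 298.9 kN; take 298.9 kN (rupture).
Tension yield (gross): A_g = 41×6 = 246 mm². φR_n = 0.90 × 345 × 246 = 76.4 kN.
Governing: min(225.4, 298.9, 76.4) = 76.4 kN → gross-section yield.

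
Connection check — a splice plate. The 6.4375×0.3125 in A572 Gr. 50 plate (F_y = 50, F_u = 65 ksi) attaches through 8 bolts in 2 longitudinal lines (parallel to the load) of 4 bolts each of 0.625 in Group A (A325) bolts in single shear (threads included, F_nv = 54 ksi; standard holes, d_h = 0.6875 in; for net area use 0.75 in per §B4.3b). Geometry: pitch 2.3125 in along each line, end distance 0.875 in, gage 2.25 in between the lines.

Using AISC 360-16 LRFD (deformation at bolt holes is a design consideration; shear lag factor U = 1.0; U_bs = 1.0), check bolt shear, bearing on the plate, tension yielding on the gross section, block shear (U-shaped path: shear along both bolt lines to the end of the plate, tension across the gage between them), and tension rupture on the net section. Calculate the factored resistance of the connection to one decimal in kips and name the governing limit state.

Bolt shear: A_b = π(0.625)²/4 = 0.3068 in². φR_n = 0.75 × 54 × 0.3068 × 8 × 1 = 99.4 kips.
Bearing (0.3125 in plate, F_u = 65 ksi): end bolts L_c = 0.875 − 0.6875/2 = 0.53125, R_n = min(1.2×0.53125×0.3125×65, 2.4×0.625×0.3125×65) = 12.949 kips/bolt; interior L_c = 2.3125 − 0.6875 = 1.625, R_n = 30.469 kips/bolt. φR_n = 0.75 × (2×12.949 + 6×30.469) = 156.5 kips.
Tension yield (gross): A_g = 6.4375×0.3125 = 2.0117 in². φR_n = 0.90 × 50 × 2.0117 = 90.5 kips.
Block shear: shear path 2×[0.875+3×2.3125] = 2×7.8125 in, A_gv = 4.8828, A_nv = 2×(7.8125 − 3.5×0.75)×0.3125 = 3.2422 in²; tension across gage: (2.25 − 1×0.75)×0.3125 = 0.46875 in². R_n = min(0.6×65×3.2422, 0.6×50×4.8828) + 1.0×65×0.46875 = min(126.45, 146.48) + 30.469 = 156.92 kips. φR_n = 0.75 × 156.92 = 117.7 kips.
Tension rupture (net): A_n = (6.4375 − 2×0.75)×0.3125 = 1.543 in² (U = 1.0, A_e = A_n). φR_n = 0.75 × 65 × 1.543 = 75.2 kips.
Governing: min(99.4, 156.5, 90.5, 117.7, 75.2) = 75.2 kips → net-section rupture.

75.2 kips (net-section rupture governs)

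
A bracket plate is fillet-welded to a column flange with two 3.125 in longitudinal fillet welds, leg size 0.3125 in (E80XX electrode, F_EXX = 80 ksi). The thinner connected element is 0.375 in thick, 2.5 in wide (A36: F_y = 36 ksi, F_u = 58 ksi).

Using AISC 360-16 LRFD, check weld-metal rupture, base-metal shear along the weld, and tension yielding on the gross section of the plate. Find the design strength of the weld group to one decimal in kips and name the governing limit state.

30.4 kips (gross-section yield governs)

Weld metal: throat = 0.707×0.3125 = 0.22094 in, L = 2×3.125 = 6.25 in. φR_n = 0.75 × 0.6 × 80 × 0.22094 × 6.25 = 49.7 kips.
Base metal shear (0.375 in plate): yield φR_n = 1.0×0.6×36×0.375×6.25 = 50.6 kips; rupture φR_n = 0.75×0.6×58×0.375×6.25 = 61.2 kips; take 50.6 kips (yield).
Tension yield (gross): A_g = 2.5×0.375 = 0.9375 in². φR_n = 0.90 × 36 × 0.9375 = 30.4 kips.
Governing: min(49.7, 50.6, 30.4) = 30.4 kips → gross-section yield.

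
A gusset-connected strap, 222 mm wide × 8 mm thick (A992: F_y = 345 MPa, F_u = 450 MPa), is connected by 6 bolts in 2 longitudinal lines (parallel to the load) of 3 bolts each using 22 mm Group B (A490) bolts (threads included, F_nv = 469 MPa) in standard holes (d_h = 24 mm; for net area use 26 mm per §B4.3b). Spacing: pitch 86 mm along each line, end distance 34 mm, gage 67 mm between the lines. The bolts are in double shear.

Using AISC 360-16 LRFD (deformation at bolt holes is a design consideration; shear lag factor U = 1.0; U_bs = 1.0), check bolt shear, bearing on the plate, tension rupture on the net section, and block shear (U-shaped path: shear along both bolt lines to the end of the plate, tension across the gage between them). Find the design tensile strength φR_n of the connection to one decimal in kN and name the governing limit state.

459.0 kN (net-section rupture governs)

Bolt shear: A_b = π(22)²/4 = 380.13 mm². φR_n = 0.75 × 469 × 380.13 × 6 × 2 = 1604.5 kN.
Bearing (8 mm plate, F_u = 450 MPa): end bolts L_c = 34 − 24/2 = 22, R_n = min(1.2×22×8×450, 2.4×22×8×450) = 95.04 kN/bolt; interior L_c = 86 − 24 = 62, R_n = 190.08 kN/bolt. φR_n = 0.75 × (2×95.04 + 4×190.08) = 712.8 kN.
Tension rupture (net): A_n = (222 − 2×26)×8 = 1360 mm² (U = 1.0, A_e = A_n). φR_n = 0.75 × 450 × 1360 = 459.0 kN.
Block shear: shear path 2×[34+2×86] = 2×206 mm, A_gv = 3296, A_nv = 2×(206 − 2.5×26)×8 = 2256 mm²; tension across gage: (67 − 1×26)×8 = 328 mm². R_n = min(0.6×450×2256, 0.6×345×3296) + 1.0×450×328 = min(609.12, 682.27) + 147.6 = 756.72 kN. φR_n = 0.75 × 756.72 = 567.5 kN.
Governing: min(1604.5, 712.8, 459.0, 567.5) = 459.0 kN → net-section rupture.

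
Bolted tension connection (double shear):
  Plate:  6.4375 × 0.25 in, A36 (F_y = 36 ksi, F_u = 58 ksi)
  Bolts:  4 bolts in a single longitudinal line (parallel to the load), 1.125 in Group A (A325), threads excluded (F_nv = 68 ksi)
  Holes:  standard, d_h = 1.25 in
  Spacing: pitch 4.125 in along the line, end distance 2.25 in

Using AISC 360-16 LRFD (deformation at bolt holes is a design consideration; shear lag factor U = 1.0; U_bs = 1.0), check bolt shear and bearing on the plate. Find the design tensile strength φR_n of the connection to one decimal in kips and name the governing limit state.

109.3 kips (bearing governs)

Bolt shear: A_b = π(1.125)²/4 = 0.99402 in². φR_n = 0.75 × 68 × 0.99402 × 4 × 2 = 405.6 kips.
Bearing (0.25 in plate, F_u = 58 ksi): end bolts L_c = 2.25 − 1.25/2 = 1.625, R_n = min(1.2×1.625×0.25×58, 2.4×1.125×0.25×58) = 28.275 kips/bolt; interior L_c = 4.125 − 1.25 = 2.875, R_n = 39.15 kips/bolt. φR_n = 0.75 × (1×28.275 + 3×39.15) = 109.3 kips.
Governing: min(405.6, 109.3) = 109.3 kips → bearing.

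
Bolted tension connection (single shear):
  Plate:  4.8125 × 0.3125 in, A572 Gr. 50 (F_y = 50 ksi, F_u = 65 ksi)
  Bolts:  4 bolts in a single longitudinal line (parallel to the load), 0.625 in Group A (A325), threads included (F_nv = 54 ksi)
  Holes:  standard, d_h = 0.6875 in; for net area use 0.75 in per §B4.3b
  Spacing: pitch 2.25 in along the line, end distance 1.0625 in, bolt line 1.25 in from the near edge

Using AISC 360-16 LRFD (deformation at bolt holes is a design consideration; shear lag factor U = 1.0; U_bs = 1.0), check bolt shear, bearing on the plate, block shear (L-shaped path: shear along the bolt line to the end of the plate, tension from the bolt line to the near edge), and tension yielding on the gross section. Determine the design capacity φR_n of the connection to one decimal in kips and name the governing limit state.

49.7 kips (bolt shear governs)

Bolt shear: A_b = π(0.625)²/4 = 0.3068 in². φR_n = 0.75 × 54 × 0.3068 × 4 × 1 = 49.7 kips.
Bearing (0.3125 in plate, F_u = 65 ksi): end bolts L_c = 1.0625 − 0.6875/2 = 0.71875, R_n = min(1.2×0.71875×0.3125×65, 2.4×0.625×0.3125×65) = 17.52 kips/bolt; interior L_c = 2.25 − 0.6875 = 1.5625, R_n = 30.469 kips/bolt. φR_n = 0.75 × (1×17.52 + 3×30.469) = 81.7 kips.
Block shear: shear path 1×[1.0625+3×2.25] = 1×7.8125 in, A_gv = 2.4414, A_nv = 1×(7.8125 − 3.5×0.75)×0.3125 = 1.6211 in²; tension to near edge: (1.25 − 0.5×0.75)×0.3125 = 0.27344 in². R_n = min(0.6×65×1.6211, 0.6×50×2.4414) + 1.0×65×0.27344 = min(63.223, 73.242) + 17.774 = 80.997 kips. φR_n = 0.75 × 80.997 = 60.7 kips.
Tension yield (gross): A_g = 4.8125×0.3125 = 1.5039 in². φR_n = 0.90 × 50 × 1.5039 = 67.7 kips.
Governing: min(49.7, 81.7, 60.7, 67.7) = 49.7 kips → bolt shear.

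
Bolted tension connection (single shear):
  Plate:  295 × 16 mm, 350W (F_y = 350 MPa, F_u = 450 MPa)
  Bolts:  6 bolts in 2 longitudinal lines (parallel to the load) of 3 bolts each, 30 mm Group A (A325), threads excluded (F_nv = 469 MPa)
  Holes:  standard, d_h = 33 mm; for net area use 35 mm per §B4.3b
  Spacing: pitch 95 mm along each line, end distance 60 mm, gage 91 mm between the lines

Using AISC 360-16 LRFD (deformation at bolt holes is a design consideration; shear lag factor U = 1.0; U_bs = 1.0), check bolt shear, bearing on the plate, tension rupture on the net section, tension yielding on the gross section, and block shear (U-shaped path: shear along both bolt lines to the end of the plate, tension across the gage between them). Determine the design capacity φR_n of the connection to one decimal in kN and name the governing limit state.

Bolt shear: A_b = π(30)²/4 = 706.86 mm². φR_n = 0.75 × 469 × 706.86 × 6 × 1 = 1491.8 kN.
Bearing (16 mm plate, F_u = 450 MPa): end bolts L_c = 60 − 33/2 = 43.5, R_n = min(1.2×43.5×16×450, 2.4×30×16×450) = 375.84 kN/bolt; interior L_c = 95 − 33 = 62, R_n = 518.4 kN/bolt. φR_n = 0.75 × (2×375.84 + 4×518.4) = 2119.0 kN.
Tension rupture (net): A_n = (295 − 2×35)×16 = 3600 mm² (U = 1.0, A_e = A_n). φR_n = 0.75 × 450 × 3600 = 1215.0 kN.
Tension yield (gross): A_g = 295×16 = 4720 mm². φR_n = 0.90 × 350 × 4720 = 1486.8 kN.
Block shear: shear path 2×[60+2×95] = 2×250 mm, A_gv = 8000, A_nv = 2×(250 − 2.5×35)×16 = 5200 mm²; tension across gage: (91 − 1×35)×16 = 896 mm². R_n = min(0.6×450×5200, 0.6×350×8000) + 1.0×450×896 = min(1404, 1680) + 403.2 = 1807.2 kN. φR_n = 0.75 × 1807.2 = 1355.4 kN.
Governing: min(1491.8, 2119.0, 1215.0, 1486.8, 1355.4) = 1215.0 kN → net-section rupture.

1215.0 kN (net-section rupture governs)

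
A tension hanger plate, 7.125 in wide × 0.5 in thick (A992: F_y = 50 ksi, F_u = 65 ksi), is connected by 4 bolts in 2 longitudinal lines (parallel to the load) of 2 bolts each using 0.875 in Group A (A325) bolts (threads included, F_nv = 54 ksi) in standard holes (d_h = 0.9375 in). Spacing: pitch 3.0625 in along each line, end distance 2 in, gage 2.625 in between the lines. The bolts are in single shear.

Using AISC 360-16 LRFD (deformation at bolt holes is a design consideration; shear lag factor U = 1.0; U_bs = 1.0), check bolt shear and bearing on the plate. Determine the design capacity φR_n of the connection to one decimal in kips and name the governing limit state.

97.4 kips (bolt shear governs)

Bolt shear: A_b = π(0.875)²/4 = 0.60132 in². φR_n = 0.75 × 54 × 0.60132 × 4 × 1 = 97.4 kips.
Bearing (0.5 in plate, F_u = 65 ksi): end bolts L_c = 2 − 0.9375/2 = 1.53125, R_n = min(1.2×1.53125×0.5×65, 2.4×0.875×0.5×65) = 59.719 kips/bolt; interior L_c = 3.0625 − 0.9375 = 2.125, R_n = 68.25 kips/bolt. φR_n = 0.75 × (2×59.719 + 2×68.25) = 192.0 kips.
Governing: min(97.4, 192.0) = 97.4 kips → bolt shear.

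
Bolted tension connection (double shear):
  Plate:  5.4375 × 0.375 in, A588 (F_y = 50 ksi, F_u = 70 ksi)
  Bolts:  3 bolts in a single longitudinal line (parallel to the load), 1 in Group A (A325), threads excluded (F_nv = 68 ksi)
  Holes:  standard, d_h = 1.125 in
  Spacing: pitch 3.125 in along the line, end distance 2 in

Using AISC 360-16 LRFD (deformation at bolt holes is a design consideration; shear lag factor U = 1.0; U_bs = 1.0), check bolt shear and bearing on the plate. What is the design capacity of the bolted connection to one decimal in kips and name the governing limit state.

128.5 kips (bearing governs)

Bolt shear: A_b = π(1)²/4 = 0.7854 in². φR_n = 0.75 × 68 × 0.7854 × 3 × 2 = 240.3 kips.
Bearing (0.375 in plate, F_u = 70 ksi): end bolts L_c = 2 − 1.125/2 = 1.4375, R_n = min(1.2×1.4375×0.375×70, 2.4×1×0.375×70) = 45.281 kips/bolt; interior L_c = 3.125 − 1.125 = 2, R_n = 63 kips/bolt. φR_n = 0.75 × (1×45.281 + 2×63) = 128.5 kips.
Governing: min(240.3, 128.5) = 128.5 kips → bearing.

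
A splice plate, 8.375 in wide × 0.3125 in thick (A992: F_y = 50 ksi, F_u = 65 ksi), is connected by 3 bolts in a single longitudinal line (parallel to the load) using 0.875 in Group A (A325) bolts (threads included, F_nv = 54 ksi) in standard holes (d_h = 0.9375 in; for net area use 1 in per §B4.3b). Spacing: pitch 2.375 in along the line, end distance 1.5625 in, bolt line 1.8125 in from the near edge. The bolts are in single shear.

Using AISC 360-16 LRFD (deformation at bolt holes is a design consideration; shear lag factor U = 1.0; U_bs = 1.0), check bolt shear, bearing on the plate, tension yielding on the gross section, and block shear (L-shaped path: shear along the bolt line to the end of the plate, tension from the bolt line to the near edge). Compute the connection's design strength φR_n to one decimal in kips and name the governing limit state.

54.8 kips (block shear governs)

Bolt shear: A_b = π(0.875)²/4 = 0.60132 in². φR_n = 0.75 × 54 × 0.60132 × 3 × 1 = 73.1 kips.
Bearing (0.3125 in plate, F_u = 65 ksi): end bolts L_c = 1.5625 − 0.9375/2 = 1.09375, R_n = min(1.2×1.09375×0.3125×65, 2.4×0.875×0.3125×65) = 26.66 kips/bolt; interior L_c = 2.375 − 0.9375 = 1.4375, R_n = 35.039 kips/bolt. φR_n = 0.75 × (1×26.66 + 2×35.039) = 72.6 kips.
Tension yield (gross): A_g = 8.375×0.3125 = 2.6172 in². φR_n = 0.90 × 50 × 2.6172 = 117.8 kips.
Block shear: shear path 1×[1.5625+2×2.375] = 1×6.3125 in, A_gv = 1.9727, A_nv = 1×(6.3125 − 2.5×1)×0.3125 = 1.1914 in²; tension to near edge: (1.8125 − 0.5×1)×0.3125 = 0.41016 in². R_n = min(0.6×65×1.1914, 0.6×50×1.9727) + 1.0×65×0.41016 = min(46.465, 59.181) + 26.66 = 73.125 kips. φR_n = 0.75 × 73.125 = 54.8 kips.
Governing: min(73.1, 72.6, 117.8, 54.8) = 54.8 kips → block shear.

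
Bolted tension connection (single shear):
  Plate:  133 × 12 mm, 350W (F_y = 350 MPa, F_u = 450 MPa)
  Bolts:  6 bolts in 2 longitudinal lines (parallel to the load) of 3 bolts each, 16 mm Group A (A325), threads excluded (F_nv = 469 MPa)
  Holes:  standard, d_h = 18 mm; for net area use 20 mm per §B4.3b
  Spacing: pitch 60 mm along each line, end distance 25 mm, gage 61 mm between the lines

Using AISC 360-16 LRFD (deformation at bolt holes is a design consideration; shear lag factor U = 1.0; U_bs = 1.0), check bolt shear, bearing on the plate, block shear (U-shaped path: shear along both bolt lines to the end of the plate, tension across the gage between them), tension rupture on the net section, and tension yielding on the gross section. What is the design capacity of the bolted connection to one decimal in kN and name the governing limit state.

Bolt shear: A_b = π(16)²/4 = 201.06 mm². φR_n = 0.75 × 469 × 201.06 × 6 × 1 = 424.3 kN.
Bearing (12 mm plate, F_u = 450 MPa): end bolts L_c = 25 − 18/2 = 16, R_n = min(1.2×16×12×450, 2.4×16×12×450) = 103.68 kN/bolt; interior L_c = 60 − 18 = 42, R_n = 207.36 kN/bolt. φR_n = 0.75 × (2×103.68 + 4×207.36) = 777.6 kN.
Block shear: shear path 2×[25+2×60] = 2×145 mm, A_gv = 3480, A_nv = 2×(145 − 2.5×20)×12 = 2280 mm²; tension across gage: (61 − 1×20)×12 = 492 mm². R_n = min(0.6×450×2280, 0.6×350×3480) + 1.0×450×492 = min(615.6, 730.8) + 221.4 = 837 kN. φR_n = 0.75 × 837 = 627.8 kN.
Tension rupture (net): A_n = (133 − 2×20)×12 = 1116 mm² (U = 1.0, A_e = A_n). φR_n = 0.75 × 450 × 1116 = 376.7 kN.
Tension yield (gross): A_g = 133×12 = 1596 mm². φR_n = 0.90 × 350 × 1596 = 502.7 kN.
Governing: min(424.3, 777.6, 627.8, 376.7, 502.7) = 376.7 kN → net-section rupture.

376.7 kN (net-section rupture governs)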